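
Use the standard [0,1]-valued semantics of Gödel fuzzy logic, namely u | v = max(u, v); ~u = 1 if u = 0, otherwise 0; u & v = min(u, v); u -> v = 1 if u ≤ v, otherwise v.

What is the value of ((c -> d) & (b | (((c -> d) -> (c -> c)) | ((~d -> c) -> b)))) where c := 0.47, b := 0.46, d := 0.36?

(c -> d): 0.47 > 0.36, so result = 0.36
(c -> d): 0.47 > 0.36, so result = 0.36
(c -> c): 0.47 ≤ 0.47, so result = 1
((c -> d) -> (c -> c)): 0.36 ≤ 1, so result = 1
~d: Gödel ¬ of 0.36 = 0 (operand ≠ 0)
(~d -> c): 0 ≤ 0.47, so result = 1
((~d -> c) -> b): 1 > 0.46, so result = 0.46
(((c -> d) -> (c -> c)) | ((~d -> c) -> b)) = max(1, 0.46) = 1
(b | (((c -> d) -> (c -> c)) | ((~d -> c) -> b))) = max(0.46, 1) = 1
((c -> d) & (b | (((c -> d) -> (c -> c)) | ((~d -> c) -> b)))) = min(0.36, 1) = 0.36

0.36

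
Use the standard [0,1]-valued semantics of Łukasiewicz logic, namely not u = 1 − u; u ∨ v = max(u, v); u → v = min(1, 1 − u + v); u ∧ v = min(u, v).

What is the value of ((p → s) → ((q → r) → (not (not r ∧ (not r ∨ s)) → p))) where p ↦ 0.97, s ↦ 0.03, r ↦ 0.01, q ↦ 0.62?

1.00

(p → s): min(1, 1 − 0.97 + 0.03) = 0.06
(q → r): min(1, 1 − 0.62 + 0.01) = 0.39
not r: Łukasiewicz ¬ gives 1 − 0.01 = 0.99
not r: Łukasiewicz ¬ gives 1 − 0.01 = 0.99
(not r ∨ s) = max(0.99, 0.03) = 0.99
(not r ∧ (not r ∨ s)) = min(0.99, 0.99) = 0.99
not (not r ∧ (not r ∨ s)): Łukasiewicz ¬ gives 1 − 0.99 = 0.01
(not (not r ∧ (not r ∨ s)) → p): min(1, 1 − 0.01 + 0.97) = 1
((q → r) → (not (not r ∧ (not r ∨ s)) → p)): min(1, 1 − 0.39 + 1) = 1
((p → s) → ((q → r) → (not (not r ∧ (not r ∨ s)) → p))): min(1, 1 − 0.06 + 1) = 1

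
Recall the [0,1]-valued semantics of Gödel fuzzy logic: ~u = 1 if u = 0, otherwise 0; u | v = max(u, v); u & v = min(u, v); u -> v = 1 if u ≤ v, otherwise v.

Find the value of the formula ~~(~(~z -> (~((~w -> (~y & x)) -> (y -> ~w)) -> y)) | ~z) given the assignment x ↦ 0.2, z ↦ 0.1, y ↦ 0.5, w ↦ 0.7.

0.00

~z: Gödel ¬ of 0.1 = 0 (operand ≠ 0)
~w: Gödel ¬ of 0.7 = 0 (operand ≠ 0)
~y: Gödel ¬ of 0.5 = 0 (operand ≠ 0)
(~y & x) = min(0, 0.2) = 0
(~w -> (~y & x)): 0 ≤ 0, so result = 1
~w: Gödel ¬ of 0.7 = 0 (operand ≠ 0)
(y -> ~w): 0.5 > 0, so result = 0
((~w -> (~y & x)) -> (y -> ~w)): 1 > 0, so result = 0
~((~w -> (~y & x)) -> (y -> ~w)): Gödel ¬ of 0 = 1 (operand is 0)
(~((~w -> (~y & x)) -> (y -> ~w)) -> y): 1 > 0.5, so result = 0.5
(~z -> (~((~w -> (~y & x)) -> (y -> ~w)) -> y)): 0 ≤ 0.5, so result = 1
~(~z -> (~((~w -> (~y & x)) -> (y -> ~w)) -> y)): Gödel ¬ of 1 = 0 (operand ≠ 0)
~z: Gödel ¬ of 0.1 = 0 (operand ≠ 0)
(~(~z -> (~((~w -> (~y & x)) -> (y -> ~w)) -> y)) | ~z) = max(0, 0) = 0
~(~(~z -> (~((~w -> (~y & x)) -> (y -> ~w)) -> y)) | ~z): Gödel ¬ of 0 = 1 (operand is 0)
~~(~(~z -> (~((~w -> (~y & x)) -> (y -> ~w)) -> y)) | ~z): Gödel ¬ of 1 = 0 (operand ≠ 0)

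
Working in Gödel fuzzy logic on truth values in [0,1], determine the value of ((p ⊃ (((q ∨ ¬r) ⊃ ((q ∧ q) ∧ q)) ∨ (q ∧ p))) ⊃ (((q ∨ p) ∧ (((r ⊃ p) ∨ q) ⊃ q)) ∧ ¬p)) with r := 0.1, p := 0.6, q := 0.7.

0.00

¬r: Gödel ¬ of 0.1 = 0 (operand ≠ 0)
(q ∨ ¬r) = max(0.7, 0) = 0.7
(q ∧ q) = min(0.7, 0.7) = 0.7
((q ∧ q) ∧ q) = min(0.7, 0.7) = 0.7
((q ∨ ¬r) ⊃ ((q ∧ q) ∧ q)): 0.7 ≤ 0.7, so result = 1
(q ∧ p) = min(0.7, 0.6) = 0.6
(((q ∨ ¬r) ⊃ ((q ∧ q) ∧ q)) ∨ (q ∧ p)) = max(1, 0.6) = 1
(p ⊃ (((q ∨ ¬r) ⊃ ((q ∧ q) ∧ q)) ∨ (q ∧ p))): 0.6 ≤ 1, so result = 1
(q ∨ p) = max(0.7, 0.6) = 0.7
(r ⊃ p): 0.1 ≤ 0.6, so result = 1
((r ⊃ p) ∨ q) = max(1, 0.7) = 1
(((r ⊃ p) ∨ q) ⊃ q): 1 > 0.7, so result = 0.7
((q ∨ p) ∧ (((r ⊃ p) ∨ q) ⊃ q)) = min(0.7, 0.7) = 0.7
¬p: Gödel ¬ of 0.6 = 0 (operand ≠ 0)
(((q ∨ p) ∧ (((r ⊃ p) ∨ q) ⊃ q)) ∧ ¬p) = min(0.7, 0) = 0
((p ⊃ (((q ∨ ¬r) ⊃ ((q ∧ q) ∧ q)) ∨ (q ∧ p))) ⊃ (((q ∨ p) ∧ (((r ⊃ p) ∨ q) ⊃ q)) ∧ ¬p)): 1 > 0, so result = 0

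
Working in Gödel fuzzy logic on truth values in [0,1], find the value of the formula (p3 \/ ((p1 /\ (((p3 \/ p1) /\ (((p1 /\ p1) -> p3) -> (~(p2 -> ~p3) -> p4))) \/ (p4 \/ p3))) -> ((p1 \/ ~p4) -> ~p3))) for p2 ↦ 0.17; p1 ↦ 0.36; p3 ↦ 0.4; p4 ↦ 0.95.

(p3 \/ p1) = max(0.4, 0.36) = 0.4
(p1 /\ p1) = min(0.36, 0.36) = 0.36
((p1 /\ p1) -> p3): 0.36 ≤ 0.4, so result = 1
~p3: Gödel ¬ of 0.4 = 0 (operand ≠ 0)
(p2 -> ~p3): 0.17 > 0, so result = 0
~(p2 -> ~p3): Gödel ¬ of 0 = 1 (operand is 0)
(~(p2 -> ~p3) -> p4): 1 > 0.95, so result = 0.95
(((p1 /\ p1) -> p3) -> (~(p2 -> ~p3) -> p4)): 1 > 0.95, so result = 0.95
((p3 \/ p1) /\ (((p1 /\ p1) -> p3) -> (~(p2 -> ~p3) -> p4))) = min(0.4, 0.95) = 0.4
(p4 \/ p3) = max(0.95, 0.4) = 0.95
(((p3 \/ p1) /\ (((p1 /\ p1) -> p3) -> (~(p2 -> ~p3) -> p4))) \/ (p4 \/ p3)) = max(0.4, 0.95) = 0.95
(p1 /\ (((p3 \/ p1) /\ (((p1 /\ p1) -> p3) -> (~(p2 -> ~p3) -> p4))) \/ (p4 \/ p3))) = min(0.36, 0.95) = 0.36
~p4: Gödel ¬ of 0.95 = 0 (operand ≠ 0)
(p1 \/ ~p4) = max(0.36, 0) = 0.36
~p3: Gödel ¬ of 0.4 = 0 (operand ≠ 0)
((p1 \/ ~p4) -> ~p3): 0.36 > 0, so result = 0
((p1 /\ (((p3 \/ p1) /\ (((p1 /\ p1) -> p3) -> (~(p2 -> ~p3) -> p4))) \/ (p4 \/ p3))) -> ((p1 \/ ~p4) -> ~p3)): 0.36 > 0, so result = 0
(p3 \/ ((p1 /\ (((p3 \/ p1) /\ (((p1 /\ p1) -> p3) -> (~(p2 -> ~p3) -> p4))) \/ (p4 \/ p3))) -> ((p1 \/ ~p4) -> ~p3))) = max(0.4, 0) = 0.4

0.40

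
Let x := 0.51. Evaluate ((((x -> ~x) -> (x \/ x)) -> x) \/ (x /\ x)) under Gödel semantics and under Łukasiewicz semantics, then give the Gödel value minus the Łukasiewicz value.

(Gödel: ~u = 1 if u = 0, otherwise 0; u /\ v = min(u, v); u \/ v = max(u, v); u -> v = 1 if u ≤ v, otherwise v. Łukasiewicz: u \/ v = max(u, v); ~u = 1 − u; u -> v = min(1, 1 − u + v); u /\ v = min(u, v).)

Gödel evaluation:
  ~x: Gödel ¬ of 0.51 = 0 (operand ≠ 0)
  (x -> ~x): 0.51 > 0, so result = 0
  (x \/ x) = max(0.51, 0.51) = 0.51
  ((x -> ~x) -> (x \/ x)): 0 ≤ 0.51, so result = 1
  (((x -> ~x) -> (x \/ x)) -> x): 1 > 0.51, so result = 0.51
  (x /\ x) = min(0.51, 0.51) = 0.51
  ((((x -> ~x) -> (x \/ x)) -> x) \/ (x /\ x)) = max(0.51, 0.51) = 0.51
  Gödel value = 0.51
Łukasiewicz evaluation:
  ~x: Łukasiewicz ¬ gives 1 − 0.51 = 0.49
  (x -> ~x): min(1, 1 − 0.51 + 0.49) = 0.98
  (x \/ x) = max(0.51, 0.51) = 0.51
  ((x -> ~x) -> (x \/ x)): min(1, 1 − 0.98 + 0.51) = 0.53
  (((x -> ~x) -> (x \/ x)) -> x): min(1, 1 − 0.53 + 0.51) = 0.98
  (x /\ x) = min(0.51, 0.51) = 0.51
  ((((x -> ~x) -> (x \/ x)) -> x) \/ (x /\ x)) = max(0.98, 0.51) = 0.98
  Łukasiewicz value = 0.98
Difference: 0.51 − 0.98 = -0.47

-0.47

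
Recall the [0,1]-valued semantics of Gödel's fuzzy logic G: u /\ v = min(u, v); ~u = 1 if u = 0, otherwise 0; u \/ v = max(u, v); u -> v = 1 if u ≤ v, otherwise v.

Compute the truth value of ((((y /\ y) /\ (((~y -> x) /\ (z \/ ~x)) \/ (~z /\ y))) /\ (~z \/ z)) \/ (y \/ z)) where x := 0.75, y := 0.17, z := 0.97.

0.97

(y /\ y) = min(0.17, 0.17) = 0.17
~y: Gödel ¬ of 0.17 = 0 (operand ≠ 0)
(~y -> x): 0 ≤ 0.75, so result = 1
~x: Gödel ¬ of 0.75 = 0 (operand ≠ 0)
(z \/ ~x) = max(0.97, 0) = 0.97
((~y -> x) /\ (z \/ ~x)) = min(1, 0.97) = 0.97
~z: Gödel ¬ of 0.97 = 0 (operand ≠ 0)
(~z /\ y) = min(0, 0.17) = 0
(((~y -> x) /\ (z \/ ~x)) \/ (~z /\ y)) = max(0.97, 0) = 0.97
((y /\ y) /\ (((~y -> x) /\ (z \/ ~x)) \/ (~z /\ y))) = min(0.17, 0.97) = 0.17
~z: Gödel ¬ of 0.97 = 0 (operand ≠ 0)
(~z \/ z) = max(0, 0.97) = 0.97
(((y /\ y) /\ (((~y -> x) /\ (z \/ ~x)) \/ (~z /\ y))) /\ (~z \/ z)) = min(0.17, 0.97) = 0.17
(y \/ z) = max(0.17, 0.97) = 0.97
((((y /\ y) /\ (((~y -> x) /\ (z \/ ~x)) \/ (~z /\ y))) /\ (~z \/ z)) \/ (y \/ z)) = max(0.17, 0.97) = 0.97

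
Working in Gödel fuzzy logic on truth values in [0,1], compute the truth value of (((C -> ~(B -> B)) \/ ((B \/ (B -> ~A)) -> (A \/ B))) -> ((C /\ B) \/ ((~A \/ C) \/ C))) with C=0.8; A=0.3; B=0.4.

(B -> B): 0.4 ≤ 0.4, so result = 1
~(B -> B): Gödel ¬ of 1 = 0 (operand ≠ 0)
(C -> ~(B -> B)): 0.8 > 0, so result = 0
~A: Gödel ¬ of 0.3 = 0 (operand ≠ 0)
(B -> ~A): 0.4 > 0, so result = 0
(B \/ (B -> ~A)) = max(0.4, 0) = 0.4
(A \/ B) = max(0.3, 0.4) = 0.4
((B \/ (B -> ~A)) -> (A \/ B)): 0.4 ≤ 0.4, so result = 1
((C -> ~(B -> B)) \/ ((B \/ (B -> ~A)) -> (A \/ B))) = max(0, 1) = 1
(C /\ B) = min(0.8, 0.4) = 0.4
~A: Gödel ¬ of 0.3 = 0 (operand ≠ 0)
(~A \/ C) = max(0, 0.8) = 0.8
((~A \/ C) \/ C) = max(0.8, 0.8) = 0.8
((C /\ B) \/ ((~A \/ C) \/ C)) = max(0.4, 0.8) = 0.8
(((C -> ~(B -> B)) \/ ((B \/ (B -> ~A)) -> (A \/ B))) -> ((C /\ B) \/ ((~A \/ C) \/ C))): 1 > 0.8, so result = 0.8

0.80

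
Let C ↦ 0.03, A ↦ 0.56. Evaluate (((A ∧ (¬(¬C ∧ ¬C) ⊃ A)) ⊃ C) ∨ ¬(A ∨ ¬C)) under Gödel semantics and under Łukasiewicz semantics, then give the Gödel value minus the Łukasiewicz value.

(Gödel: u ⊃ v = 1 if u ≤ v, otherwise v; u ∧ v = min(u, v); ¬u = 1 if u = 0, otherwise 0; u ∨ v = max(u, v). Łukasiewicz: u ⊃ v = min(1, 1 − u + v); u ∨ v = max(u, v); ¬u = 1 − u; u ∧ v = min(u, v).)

Gödel evaluation:
  ¬C: Gödel ¬ of 0.03 = 0 (operand ≠ 0)
  ¬C: Gödel ¬ of 0.03 = 0 (operand ≠ 0)
  (¬C ∧ ¬C) = min(0, 0) = 0
  ¬(¬C ∧ ¬C): Gödel ¬ of 0 = 1 (operand is 0)
  (¬(¬C ∧ ¬C) ⊃ A): 1 > 0.56, so result = 0.56
  (A ∧ (¬(¬C ∧ ¬C) ⊃ A)) = min(0.56, 0.56) = 0.56
  ((A ∧ (¬(¬C ∧ ¬C) ⊃ A)) ⊃ C): 0.56 > 0.03, so result = 0.03
  ¬C: Gödel ¬ of 0.03 = 0 (operand ≠ 0)
  (A ∨ ¬C) = max(0.56, 0) = 0.56
  ¬(A ∨ ¬C): Gödel ¬ of 0.56 = 0 (operand ≠ 0)
  (((A ∧ (¬(¬C ∧ ¬C) ⊃ A)) ⊃ C) ∨ ¬(A ∨ ¬C)) = max(0.03, 0) = 0.03
  Gödel value = 0.03
Łukasiewicz evaluation:
  ¬C: Łukasiewicz ¬ gives 1 − 0.03 = 0.97
  ¬C: Łukasiewicz ¬ gives 1 − 0.03 = 0.97
  (¬C ∧ ¬C) = min(0.97, 0.97) = 0.97
  ¬(¬C ∧ ¬C): Łukasiewicz ¬ gives 1 − 0.97 = 0.03
  (¬(¬C ∧ ¬C) ⊃ A): min(1, 1 − 0.03 + 0.56) = 1
  (A ∧ (¬(¬C ∧ ¬C) ⊃ A)) = min(0.56, 1) = 0.56
  ((A ∧ (¬(¬C ∧ ¬C) ⊃ A)) ⊃ C): min(1, 1 − 0.56 + 0.03) = 0.47
  ¬C: Łukasiewicz ¬ gives 1 − 0.03 = 0.97
  (A ∨ ¬C) = max(0.56, 0.97) = 0.97
  ¬(A ∨ ¬C): Łukasiewicz ¬ gives 1 − 0.97 = 0.03
  (((A ∧ (¬(¬C ∧ ¬C) ⊃ A)) ⊃ C) ∨ ¬(A ∨ ¬C)) = max(0.47, 0.03) = 0.47
  Łukasiewicz value = 0.47
Difference: 0.03 − 0.47 = -0.44

-0.44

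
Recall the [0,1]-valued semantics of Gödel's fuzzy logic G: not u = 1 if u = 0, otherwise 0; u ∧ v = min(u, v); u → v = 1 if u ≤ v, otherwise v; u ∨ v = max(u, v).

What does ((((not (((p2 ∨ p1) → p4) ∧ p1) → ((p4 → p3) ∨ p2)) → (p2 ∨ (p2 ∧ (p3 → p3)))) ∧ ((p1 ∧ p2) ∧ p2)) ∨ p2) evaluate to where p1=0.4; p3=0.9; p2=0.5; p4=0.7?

0.50

(p2 ∨ p1) = max(0.5, 0.4) = 0.5
((p2 ∨ p1) → p4): 0.5 ≤ 0.7, so result = 1
(((p2 ∨ p1) → p4) ∧ p1) = min(1, 0.4) = 0.4
not (((p2 ∨ p1) → p4) ∧ p1): Gödel ¬ of 0.4 = 0 (operand ≠ 0)
(p4 → p3): 0.7 ≤ 0.9, so result = 1
((p4 → p3) ∨ p2) = max(1, 0.5) = 1
(not (((p2 ∨ p1) → p4) ∧ p1) → ((p4 → p3) ∨ p2)): 0 ≤ 1, so result = 1
(p3 → p3): 0.9 ≤ 0.9, so result = 1
(p2 ∧ (p3 → p3)) = min(0.5, 1) = 0.5
(p2 ∨ (p2 ∧ (p3 → p3))) = max(0.5, 0.5) = 0.5
((not (((p2 ∨ p1) → p4) ∧ p1) → ((p4 → p3) ∨ p2)) → (p2 ∨ (p2 ∧ (p3 → p3)))): 1 > 0.5, so result = 0.5
(p1 ∧ p2) = min(0.4, 0.5) = 0.4
((p1 ∧ p2) ∧ p2) = min(0.4, 0.5) = 0.4
(((not (((p2 ∨ p1) → p4) ∧ p1) → ((p4 → p3) ∨ p2)) → (p2 ∨ (p2 ∧ (p3 → p3)))) ∧ ((p1 ∧ p2) ∧ p2)) = min(0.5, 0.4) = 0.4
((((not (((p2 ∨ p1) → p4) ∧ p1) → ((p4 → p3) ∨ p2)) → (p2 ∨ (p2 ∧ (p3 → p3)))) ∧ ((p1 ∧ p2) ∧ p2)) ∨ p2) = max(0.4, 0.5) = 0.5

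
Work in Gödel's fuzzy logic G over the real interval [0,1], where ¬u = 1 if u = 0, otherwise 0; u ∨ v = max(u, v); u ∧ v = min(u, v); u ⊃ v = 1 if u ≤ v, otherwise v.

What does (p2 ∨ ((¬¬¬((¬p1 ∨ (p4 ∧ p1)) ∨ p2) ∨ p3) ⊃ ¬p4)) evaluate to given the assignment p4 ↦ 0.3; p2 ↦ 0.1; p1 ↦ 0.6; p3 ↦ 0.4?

¬p1: Gödel ¬ of 0.6 = 0 (operand ≠ 0)
(p4 ∧ p1) = min(0.3, 0.6) = 0.3
(¬p1 ∨ (p4 ∧ p1)) = max(0, 0.3) = 0.3
((¬p1 ∨ (p4 ∧ p1)) ∨ p2) = max(0.3, 0.1) = 0.3
¬((¬p1 ∨ (p4 ∧ p1)) ∨ p2): Gödel ¬ of 0.3 = 0 (operand ≠ 0)
¬¬((¬p1 ∨ (p4 ∧ p1)) ∨ p2): Gödel ¬ of 0 = 1 (operand is 0)
¬¬¬((¬p1 ∨ (p4 ∧ p1)) ∨ p2): Gödel ¬ of 1 = 0 (operand ≠ 0)
(¬¬¬((¬p1 ∨ (p4 ∧ p1)) ∨ p2) ∨ p3) = max(0, 0.4) = 0.4
¬p4: Gödel ¬ of 0.3 = 0 (operand ≠ 0)
((¬¬¬((¬p1 ∨ (p4 ∧ p1)) ∨ p2) ∨ p3) ⊃ ¬p4): 0.4 > 0, so result = 0
(p2 ∨ ((¬¬¬((¬p1 ∨ (p4 ∧ p1)) ∨ p2) ∨ p3) ⊃ ¬p4)) = max(0.1, 0) = 0.1

0.10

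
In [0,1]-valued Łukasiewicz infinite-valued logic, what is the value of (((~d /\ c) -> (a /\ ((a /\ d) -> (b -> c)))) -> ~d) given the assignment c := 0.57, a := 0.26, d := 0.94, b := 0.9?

~d: Łukasiewicz ¬ gives 1 − 0.94 = 0.06
(~d /\ c) = min(0.06, 0.57) = 0.06
(a /\ d) = min(0.26, 0.94) = 0.26
(b -> c): min(1, 1 − 0.9 + 0.57) = 0.67
((a /\ d) -> (b -> c)): min(1, 1 − 0.26 + 0.67) = 1
(a /\ ((a /\ d) -> (b -> c))) = min(0.26, 1) = 0.26
((~d /\ c) -> (a /\ ((a /\ d) -> (b -> c)))): min(1, 1 − 0.06 + 0.26) = 1
~d: Łukasiewicz ¬ gives 1 − 0.94 = 0.06
(((~d /\ c) -> (a /\ ((a /\ d) -> (b -> c)))) -> ~d): min(1, 1 − 1 + 0.06) = 0.06

0.06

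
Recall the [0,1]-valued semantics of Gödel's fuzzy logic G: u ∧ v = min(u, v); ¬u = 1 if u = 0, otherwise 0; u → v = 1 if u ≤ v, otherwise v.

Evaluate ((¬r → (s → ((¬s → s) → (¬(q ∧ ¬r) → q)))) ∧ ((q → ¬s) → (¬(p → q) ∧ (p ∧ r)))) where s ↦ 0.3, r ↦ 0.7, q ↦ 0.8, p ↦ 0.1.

1.00

¬r: Gödel ¬ of 0.7 = 0 (operand ≠ 0)
¬s: Gödel ¬ of 0.3 = 0 (operand ≠ 0)
(¬s → s): 0 ≤ 0.3, so result = 1
¬r: Gödel ¬ of 0.7 = 0 (operand ≠ 0)
(q ∧ ¬r) = min(0.8, 0) = 0
¬(q ∧ ¬r): Gödel ¬ of 0 = 1 (operand is 0)
(¬(q ∧ ¬r) → q): 1 > 0.8, so result = 0.8
((¬s → s) → (¬(q ∧ ¬r) → q)): 1 > 0.8, so result = 0.8
(s → ((¬s → s) → (¬(q ∧ ¬r) → q))): 0.3 ≤ 0.8, so result = 1
(¬r → (s → ((¬s → s) → (¬(q ∧ ¬r) → q)))): 0 ≤ 1, so result = 1
¬s: Gödel ¬ of 0.3 = 0 (operand ≠ 0)
(q → ¬s): 0.8 > 0, so result = 0
(p → q): 0.1 ≤ 0.8, so result = 1
¬(p → q): Gödel ¬ of 1 = 0 (operand ≠ 0)
(p ∧ r) = min(0.1, 0.7) = 0.1
(¬(p → q) ∧ (p ∧ r)) = min(0, 0.1) = 0
((q → ¬s) → (¬(p → q) ∧ (p ∧ r))): 0 ≤ 0, so result = 1
((¬r → (s → ((¬s → s) → (¬(q ∧ ¬r) → q)))) ∧ ((q → ¬s) → (¬(p → q) ∧ (p ∧ r)))) = min(1, 1) = 1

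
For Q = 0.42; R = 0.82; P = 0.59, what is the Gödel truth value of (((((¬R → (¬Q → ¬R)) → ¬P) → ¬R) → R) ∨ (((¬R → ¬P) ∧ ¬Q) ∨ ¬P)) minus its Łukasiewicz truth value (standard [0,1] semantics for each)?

-0.18

Gödel evaluation:
  ¬R: Gödel ¬ of 0.82 = 0 (operand ≠ 0)
  ¬Q: Gödel ¬ of 0.42 = 0 (operand ≠ 0)
  ¬R: Gödel ¬ of 0.82 = 0 (operand ≠ 0)
  (¬Q → ¬R): 0 ≤ 0, so result = 1
  (¬R → (¬Q → ¬R)): 0 ≤ 1, so result = 1
  ¬P: Gödel ¬ of 0.59 = 0 (operand ≠ 0)
  ((¬R → (¬Q → ¬R)) → ¬P): 1 > 0, so result = 0
  ¬R: Gödel ¬ of 0.82 = 0 (operand ≠ 0)
  (((¬R → (¬Q → ¬R)) → ¬P) → ¬R): 0 ≤ 0, so result = 1
  ((((¬R → (¬Q → ¬R)) → ¬P) → ¬R) → R): 1 > 0.82, so result = 0.82
  ¬R: Gödel ¬ of 0.82 = 0 (operand ≠ 0)
  ¬P: Gödel ¬ of 0.59 = 0 (operand ≠ 0)
  (¬R → ¬P): 0 ≤ 0, so result = 1
  ¬Q: Gödel ¬ of 0.42 = 0 (operand ≠ 0)
  ((¬R → ¬P) ∧ ¬Q) = min(1, 0) = 0
  ¬P: Gödel ¬ of 0.59 = 0 (operand ≠ 0)
  (((¬R → ¬P) ∧ ¬Q) ∨ ¬P) = max(0, 0) = 0
  (((((¬R → (¬Q → ¬R)) → ¬P) → ¬R) → R) ∨ (((¬R → ¬P) ∧ ¬Q) ∨ ¬P)) = max(0.82, 0) = 0.82
  Gödel value = 0.82
Łukasiewicz evaluation:
  ¬R: Łukasiewicz ¬ gives 1 − 0.82 = 0.18
  ¬Q: Łukasiewicz ¬ gives 1 − 0.42 = 0.58
  ¬R: Łukasiewicz ¬ gives 1 − 0.82 = 0.18
  (¬Q → ¬R): min(1, 1 − 0.58 + 0.18) = 0.6
  (¬R → (¬Q → ¬R)): min(1, 1 − 0.18 + 0.6) = 1
  ¬P: Łukasiewicz ¬ gives 1 − 0.59 = 0.41
  ((¬R → (¬Q → ¬R)) → ¬P): min(1, 1 − 1 + 0.41) = 0.41
  ¬R: Łukasiewicz ¬ gives 1 − 0.82 = 0.18
  (((¬R → (¬Q → ¬R)) → ¬P) → ¬R): min(1, 1 − 0.41 + 0.18) = 0.77
  ((((¬R → (¬Q → ¬R)) → ¬P) → ¬R) → R): min(1, 1 − 0.77 + 0.82) = 1
  ¬R: Łukasiewicz ¬ gives 1 − 0.82 = 0.18
  ¬P: Łukasiewicz ¬ gives 1 − 0.59 = 0.41
  (¬R → ¬P): min(1, 1 − 0.18 + 0.41) = 1
  ¬Q: Łukasiewicz ¬ gives 1 − 0.42 = 0.58
  ((¬R → ¬P) ∧ ¬Q) = min(1, 0.58) = 0.58
  ¬P: Łukasiewicz ¬ gives 1 − 0.59 = 0.41
  (((¬R → ¬P) ∧ ¬Q) ∨ ¬P) = max(0.58, 0.41) = 0.58
  (((((¬R → (¬Q → ¬R)) → ¬P) → ¬R) → R) ∨ (((¬R → ¬P) ∧ ¬Q) ∨ ¬P)) = max(1, 0.58) = 1
  Łukasiewicz value = 1
Difference: 0.82 − 1 = -0.18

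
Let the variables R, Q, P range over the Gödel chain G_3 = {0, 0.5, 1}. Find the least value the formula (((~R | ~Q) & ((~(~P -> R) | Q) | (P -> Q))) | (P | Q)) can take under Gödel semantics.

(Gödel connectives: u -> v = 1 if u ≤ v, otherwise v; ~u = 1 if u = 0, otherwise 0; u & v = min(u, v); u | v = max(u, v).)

The minimum is attained at R = 0, Q = 0, P = 0.5:
  ~R: Gödel ¬ of 0 = 1 (operand is 0)
  ~Q: Gödel ¬ of 0 = 1 (operand is 0)
  (~R | ~Q) = max(1, 1) = 1
  ~P: Gödel ¬ of 0.5 = 0 (operand ≠ 0)
  (~P -> R): 0 ≤ 0, so result = 1
  ~(~P -> R): Gödel ¬ of 1 = 0 (operand ≠ 0)
  (~(~P -> R) | Q) = max(0, 0) = 0
  (P -> Q): 0.5 > 0, so result = 0
  ((~(~P -> R) | Q) | (P -> Q)) = max(0, 0) = 0
  ((~R | ~Q) & ((~(~P -> R) | Q) | (P -> Q))) = min(1, 0) = 0
  (P | Q) = max(0.5, 0) = 0.5
  (((~R | ~Q) & ((~(~P -> R) | Q) | (P -> Q))) | (P | Q)) = max(0, 0.5) = 0.5
Checking all 27 assignments confirms none give a value below 0.50.

0.50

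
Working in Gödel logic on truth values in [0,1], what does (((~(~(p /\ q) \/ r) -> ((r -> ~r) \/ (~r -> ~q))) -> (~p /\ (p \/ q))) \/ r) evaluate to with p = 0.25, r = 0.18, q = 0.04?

0.18

(p /\ q) = min(0.25, 0.04) = 0.04
~(p /\ q): Gödel ¬ of 0.04 = 0 (operand ≠ 0)
(~(p /\ q) \/ r) = max(0, 0.18) = 0.18
~(~(p /\ q) \/ r): Gödel ¬ of 0.18 = 0 (operand ≠ 0)
~r: Gödel ¬ of 0.18 = 0 (operand ≠ 0)
(r -> ~r): 0.18 > 0, so result = 0
~r: Gödel ¬ of 0.18 = 0 (operand ≠ 0)
~q: Gödel ¬ of 0.04 = 0 (operand ≠ 0)
(~r -> ~q): 0 ≤ 0, so result = 1
((r -> ~r) \/ (~r -> ~q)) = max(0, 1) = 1
(~(~(p /\ q) \/ r) -> ((r -> ~r) \/ (~r -> ~q))): 0 ≤ 1, so result = 1
~p: Gödel ¬ of 0.25 = 0 (operand ≠ 0)
(p \/ q) = max(0.25, 0.04) = 0.25
(~p /\ (p \/ q)) = min(0, 0.25) = 0
((~(~(p /\ q) \/ r) -> ((r -> ~r) \/ (~r -> ~q))) -> (~p /\ (p \/ q))): 1 > 0, so result = 0
(((~(~(p /\ q) \/ r) -> ((r -> ~r) \/ (~r -> ~q))) -> (~p /\ (p \/ q))) \/ r) = max(0, 0.18) = 0.18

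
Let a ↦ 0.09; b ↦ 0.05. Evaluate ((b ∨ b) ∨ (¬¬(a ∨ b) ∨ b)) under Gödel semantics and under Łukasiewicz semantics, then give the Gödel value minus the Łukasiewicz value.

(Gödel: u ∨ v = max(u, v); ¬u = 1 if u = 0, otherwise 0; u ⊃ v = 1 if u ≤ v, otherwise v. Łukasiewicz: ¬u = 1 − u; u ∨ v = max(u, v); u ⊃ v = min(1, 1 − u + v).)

0.91

Gödel evaluation:
  (b ∨ b) = max(0.05, 0.05) = 0.05
  (a ∨ b) = max(0.09, 0.05) = 0.09
  ¬(a ∨ b): Gödel ¬ of 0.09 = 0 (operand ≠ 0)
  ¬¬(a ∨ b): Gödel ¬ of 0 = 1 (operand is 0)
  (¬¬(a ∨ b) ∨ b) = max(1, 0.05) = 1
  ((b ∨ b) ∨ (¬¬(a ∨ b) ∨ b)) = max(0.05, 1) = 1
  Gödel value = 1
Łukasiewicz evaluation:
  (b ∨ b) = max(0.05, 0.05) = 0.05
  (a ∨ b) = max(0.09, 0.05) = 0.09
  ¬(a ∨ b): Łukasiewicz ¬ gives 1 − 0.09 = 0.91
  ¬¬(a ∨ b): Łukasiewicz ¬ gives 1 − 0.91 = 0.09
  (¬¬(a ∨ b) ∨ b) = max(0.09, 0.05) = 0.09
  ((b ∨ b) ∨ (¬¬(a ∨ b) ∨ b)) = max(0.05, 0.09) = 0.09
  Łukasiewicz value = 0.09
Difference: 1 − 0.09 = 0.91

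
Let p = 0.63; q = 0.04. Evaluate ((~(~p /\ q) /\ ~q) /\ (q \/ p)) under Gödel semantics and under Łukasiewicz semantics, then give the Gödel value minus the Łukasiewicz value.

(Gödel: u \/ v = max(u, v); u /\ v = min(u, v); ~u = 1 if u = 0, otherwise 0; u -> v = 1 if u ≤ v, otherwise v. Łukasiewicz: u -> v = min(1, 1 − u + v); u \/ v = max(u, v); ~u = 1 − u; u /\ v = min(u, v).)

-0.63

Gödel evaluation:
  ~p: Gödel ¬ of 0.63 = 0 (operand ≠ 0)
  (~p /\ q) = min(0, 0.04) = 0
  ~(~p /\ q): Gödel ¬ of 0 = 1 (operand is 0)
  ~q: Gödel ¬ of 0.04 = 0 (operand ≠ 0)
  (~(~p /\ q) /\ ~q) = min(1, 0) = 0
  (q \/ p) = max(0.04, 0.63) = 0.63
  ((~(~p /\ q) /\ ~q) /\ (q \/ p)) = min(0, 0.63) = 0
  Gödel value = 0
Łukasiewicz evaluation:
  ~p: Łukasiewicz ¬ gives 1 − 0.63 = 0.37
  (~p /\ q) = min(0.37, 0.04) = 0.04
  ~(~p /\ q): Łukasiewicz ¬ gives 1 − 0.04 = 0.96
  ~q: Łukasiewicz ¬ gives 1 − 0.04 = 0.96
  (~(~p /\ q) /\ ~q) = min(0.96, 0.96) = 0.96
  (q \/ p) = max(0.04, 0.63) = 0.63
  ((~(~p /\ q) /\ ~q) /\ (q \/ p)) = min(0.96, 0.63) = 0.63
  Łukasiewicz value = 0.63
Difference: 0 − 0.63 = -0.63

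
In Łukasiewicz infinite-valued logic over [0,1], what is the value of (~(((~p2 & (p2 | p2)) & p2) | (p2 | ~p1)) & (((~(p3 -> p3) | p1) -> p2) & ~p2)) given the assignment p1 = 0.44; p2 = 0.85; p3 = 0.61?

0.15

~p2: Łukasiewicz ¬ gives 1 − 0.85 = 0.15
(p2 | p2) = max(0.85, 0.85) = 0.85
(~p2 & (p2 | p2)) = min(0.15, 0.85) = 0.15
((~p2 & (p2 | p2)) & p2) = min(0.15, 0.85) = 0.15
~p1: Łukasiewicz ¬ gives 1 − 0.44 = 0.56
(p2 | ~p1) = max(0.85, 0.56) = 0.85
(((~p2 & (p2 | p2)) & p2) | (p2 | ~p1)) = max(0.15, 0.85) = 0.85
~(((~p2 & (p2 | p2)) & p2) | (p2 | ~p1)): Łukasiewicz ¬ gives 1 − 0.85 = 0.15
(p3 -> p3): min(1, 1 − 0.61 + 0.61) = 1
~(p3 -> p3): Łukasiewicz ¬ gives 1 − 1 = 0
(~(p3 -> p3) | p1) = max(0, 0.44) = 0.44
((~(p3 -> p3) | p1) -> p2): min(1, 1 − 0.44 + 0.85) = 1
~p2: Łukasiewicz ¬ gives 1 − 0.85 = 0.15
(((~(p3 -> p3) | p1) -> p2) & ~p2) = min(1, 0.15) = 0.15
(~(((~p2 & (p2 | p2)) & p2) | (p2 | ~p1)) & (((~(p3 -> p3) | p1) -> p2) & ~p2)) = min(0.15, 0.15) = 0.15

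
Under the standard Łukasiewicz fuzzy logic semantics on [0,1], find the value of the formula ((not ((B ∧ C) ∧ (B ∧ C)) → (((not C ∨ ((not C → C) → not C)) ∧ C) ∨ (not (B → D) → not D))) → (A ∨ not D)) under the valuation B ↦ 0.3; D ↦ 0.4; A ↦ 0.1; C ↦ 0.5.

(B ∧ C) = min(0.3, 0.5) = 0.3
(B ∧ C) = min(0.3, 0.5) = 0.3
((B ∧ C) ∧ (B ∧ C)) = min(0.3, 0.3) = 0.3
not ((B ∧ C) ∧ (B ∧ C)): Łukasiewicz ¬ gives 1 − 0.3 = 0.7
not C: Łukasiewicz ¬ gives 1 − 0.5 = 0.5
not C: Łukasiewicz ¬ gives 1 − 0.5 = 0.5
(not C → C): min(1, 1 − 0.5 + 0.5) = 1
not C: Łukasiewicz ¬ gives 1 − 0.5 = 0.5
((not C → C) → not C): min(1, 1 − 1 + 0.5) = 0.5
(not C ∨ ((not C → C) → not C)) = max(0.5, 0.5) = 0.5
((not C ∨ ((not C → C) → not C)) ∧ C) = min(0.5, 0.5) = 0.5
(B → D): min(1, 1 − 0.3 + 0.4) = 1
not (B → D): Łukasiewicz ¬ gives 1 − 1 = 0
not D: Łukasiewicz ¬ gives 1 − 0.4 = 0.6
(not (B → D) → not D): min(1, 1 − 0 + 0.6) = 1
(((not C ∨ ((not C → C) → not C)) ∧ C) ∨ (not (B → D) → not D)) = max(0.5, 1) = 1
(not ((B ∧ C) ∧ (B ∧ C)) → (((not C ∨ ((not C → C) → not C)) ∧ C) ∨ (not (B → D) → not D))): min(1, 1 − 0.7 + 1) = 1
not D: Łukasiewicz ¬ gives 1 − 0.4 = 0.6
(A ∨ not D) = max(0.1, 0.6) = 0.6
((not ((B ∧ C) ∧ (B ∧ C)) → (((not C ∨ ((not C → C) → not C)) ∧ C) ∨ (not (B → D) → not D))) → (A ∨ not D)): min(1, 1 − 1 + 0.6) = 0.6

0.60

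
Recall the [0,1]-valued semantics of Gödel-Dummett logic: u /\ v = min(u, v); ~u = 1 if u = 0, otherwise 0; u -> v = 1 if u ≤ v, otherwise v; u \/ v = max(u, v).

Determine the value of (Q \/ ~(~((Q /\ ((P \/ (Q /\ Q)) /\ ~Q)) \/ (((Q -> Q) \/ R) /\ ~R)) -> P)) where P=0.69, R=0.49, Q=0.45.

(Q /\ Q) = min(0.45, 0.45) = 0.45
(P \/ (Q /\ Q)) = max(0.69, 0.45) = 0.69
~Q: Gödel ¬ of 0.45 = 0 (operand ≠ 0)
((P \/ (Q /\ Q)) /\ ~Q) = min(0.69, 0) = 0
(Q /\ ((P \/ (Q /\ Q)) /\ ~Q)) = min(0.45, 0) = 0
(Q -> Q): 0.45 ≤ 0.45, so result = 1
((Q -> Q) \/ R) = max(1, 0.49) = 1
~R: Gödel ¬ of 0.49 = 0 (operand ≠ 0)
(((Q -> Q) \/ R) /\ ~R) = min(1, 0) = 0
((Q /\ ((P \/ (Q /\ Q)) /\ ~Q)) \/ (((Q -> Q) \/ R) /\ ~R)) = max(0, 0) = 0
~((Q /\ ((P \/ (Q /\ Q)) /\ ~Q)) \/ (((Q -> Q) \/ R) /\ ~R)): Gödel ¬ of 0 = 1 (operand is 0)
(~((Q /\ ((P \/ (Q /\ Q)) /\ ~Q)) \/ (((Q -> Q) \/ R) /\ ~R)) -> P): 1 > 0.69, so result = 0.69
~(~((Q /\ ((P \/ (Q /\ Q)) /\ ~Q)) \/ (((Q -> Q) \/ R) /\ ~R)) -> P): Gödel ¬ of 0.69 = 0 (operand ≠ 0)
(Q \/ ~(~((Q /\ ((P \/ (Q /\ Q)) /\ ~Q)) \/ (((Q -> Q) \/ R) /\ ~R)) -> P)) = max(0.45, 0) = 0.45

0.45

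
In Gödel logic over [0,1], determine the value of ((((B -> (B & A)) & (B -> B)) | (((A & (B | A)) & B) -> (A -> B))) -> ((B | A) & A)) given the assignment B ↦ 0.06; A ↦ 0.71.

(B & A) = min(0.06, 0.71) = 0.06
(B -> (B & A)): 0.06 ≤ 0.06, so result = 1
(B -> B): 0.06 ≤ 0.06, so result = 1
((B -> (B & A)) & (B -> B)) = min(1, 1) = 1
(B | A) = max(0.06, 0.71) = 0.71
(A & (B | A)) = min(0.71, 0.71) = 0.71
((A & (B | A)) & B) = min(0.71, 0.06) = 0.06
(A -> B): 0.71 > 0.06, so result = 0.06
(((A & (B | A)) & B) -> (A -> B)): 0.06 ≤ 0.06, so result = 1
(((B -> (B & A)) & (B -> B)) | (((A & (B | A)) & B) -> (A -> B))) = max(1, 1) = 1
(B | A) = max(0.06, 0.71) = 0.71
((B | A) & A) = min(0.71, 0.71) = 0.71
((((B -> (B & A)) & (B -> B)) | (((A & (B | A)) & B) -> (A -> B))) -> ((B | A) & A)): 1 > 0.71, so result = 0.71

0.71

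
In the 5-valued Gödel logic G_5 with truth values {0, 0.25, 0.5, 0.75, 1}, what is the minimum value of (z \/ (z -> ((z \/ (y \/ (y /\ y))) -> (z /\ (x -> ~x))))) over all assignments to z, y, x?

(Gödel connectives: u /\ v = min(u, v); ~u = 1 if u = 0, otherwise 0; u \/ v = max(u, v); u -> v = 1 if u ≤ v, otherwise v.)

The minimum is attained at z = 0.25, y = 0, x = 0.25:
  (y /\ y) = min(0, 0) = 0
  (y \/ (y /\ y)) = max(0, 0) = 0
  (z \/ (y \/ (y /\ y))) = max(0.25, 0) = 0.25
  ~x: Gödel ¬ of 0.25 = 0 (operand ≠ 0)
  (x -> ~x): 0.25 > 0, so result = 0
  (z /\ (x -> ~x)) = min(0.25, 0) = 0
  ((z \/ (y \/ (y /\ y))) -> (z /\ (x -> ~x))): 0.25 > 0, so result = 0
  (z -> ((z \/ (y \/ (y /\ y))) -> (z /\ (x -> ~x)))): 0.25 > 0, so result = 0
  (z \/ (z -> ((z \/ (y \/ (y /\ y))) -> (z /\ (x -> ~x))))) = max(0.25, 0) = 0.25
Checking all 125 assignments confirms none give a value below 0.25.

0.25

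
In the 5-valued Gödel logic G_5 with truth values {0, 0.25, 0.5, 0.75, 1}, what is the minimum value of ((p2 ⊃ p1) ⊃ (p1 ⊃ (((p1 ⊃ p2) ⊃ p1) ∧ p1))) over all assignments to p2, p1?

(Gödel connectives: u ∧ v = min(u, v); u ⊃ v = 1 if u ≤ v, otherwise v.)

1.00

Every assignment gives 1. For instance at p2 = 0, p1 = 0:
  (p2 ⊃ p1): 0 ≤ 0, so result = 1
  (p1 ⊃ p2): 0 ≤ 0, so result = 1
  ((p1 ⊃ p2) ⊃ p1): 1 > 0, so result = 0
  (((p1 ⊃ p2) ⊃ p1) ∧ p1) = min(0, 0) = 0
  (p1 ⊃ (((p1 ⊃ p2) ⊃ p1) ∧ p1)): 0 ≤ 0, so result = 1
  ((p2 ⊃ p1) ⊃ (p1 ⊃ (((p1 ⊃ p2) ⊃ p1) ∧ p1))): 1 ≤ 1, so result = 1
All 25 assignments give value 1 — the formula is a G_5-tautology.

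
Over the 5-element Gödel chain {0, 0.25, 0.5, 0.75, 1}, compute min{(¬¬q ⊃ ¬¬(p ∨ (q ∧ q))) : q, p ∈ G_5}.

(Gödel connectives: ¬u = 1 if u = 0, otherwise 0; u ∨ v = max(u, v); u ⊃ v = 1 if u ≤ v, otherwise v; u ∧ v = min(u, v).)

1.00

Every assignment gives 1. For instance at q = 0, p = 0:
  ¬q: Gödel ¬ of 0 = 1 (operand is 0)
  ¬¬q: Gödel ¬ of 1 = 0 (operand ≠ 0)
  (q ∧ q) = min(0, 0) = 0
  (p ∨ (q ∧ q)) = max(0, 0) = 0
  ¬(p ∨ (q ∧ q)): Gödel ¬ of 0 = 1 (operand is 0)
  ¬¬(p ∨ (q ∧ q)): Gödel ¬ of 1 = 0 (operand ≠ 0)
  (¬¬q ⊃ ¬¬(p ∨ (q ∧ q))): 0 ≤ 0, so result = 1
All 25 assignments give value 1 — the formula is a G_5-tautology.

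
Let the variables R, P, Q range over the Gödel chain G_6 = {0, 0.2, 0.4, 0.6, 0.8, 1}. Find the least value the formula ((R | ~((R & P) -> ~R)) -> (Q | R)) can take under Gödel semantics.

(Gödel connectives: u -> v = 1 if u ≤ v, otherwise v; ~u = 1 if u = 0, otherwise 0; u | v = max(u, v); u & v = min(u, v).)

The minimum is attained at R = 0.2, P = 0.2, Q = 0:
  (R & P) = min(0.2, 0.2) = 0.2
  ~R: Gödel ¬ of 0.2 = 0 (operand ≠ 0)
  ((R & P) -> ~R): 0.2 > 0, so result = 0
  ~((R & P) -> ~R): Gödel ¬ of 0 = 1 (operand is 0)
  (R | ~((R & P) -> ~R)) = max(0.2, 1) = 1
  (Q | R) = max(0, 0.2) = 0.2
  ((R | ~((R & P) -> ~R)) -> (Q | R)): 1 > 0.2, so result = 0.2
Checking all 216 assignments confirms none give a value below 0.20.

0.20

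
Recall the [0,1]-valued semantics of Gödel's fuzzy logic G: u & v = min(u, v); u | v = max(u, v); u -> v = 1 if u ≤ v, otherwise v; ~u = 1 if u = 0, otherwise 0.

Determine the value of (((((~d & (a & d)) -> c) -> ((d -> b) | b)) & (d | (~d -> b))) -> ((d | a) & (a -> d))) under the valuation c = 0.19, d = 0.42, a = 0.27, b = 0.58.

~d: Gödel ¬ of 0.42 = 0 (operand ≠ 0)
(a & d) = min(0.27, 0.42) = 0.27
(~d & (a & d)) = min(0, 0.27) = 0
((~d & (a & d)) -> c): 0 ≤ 0.19, so result = 1
(d -> b): 0.42 ≤ 0.58, so result = 1
((d -> b) | b) = max(1, 0.58) = 1
(((~d & (a & d)) -> c) -> ((d -> b) | b)): 1 ≤ 1, so result = 1
~d: Gödel ¬ of 0.42 = 0 (operand ≠ 0)
(~d -> b): 0 ≤ 0.58, so result = 1
(d | (~d -> b)) = max(0.42, 1) = 1
((((~d & (a & d)) -> c) -> ((d -> b) | b)) & (d | (~d -> b))) = min(1, 1) = 1
(d | a) = max(0.42, 0.27) = 0.42
(a -> d): 0.27 ≤ 0.42, so result = 1
((d | a) & (a -> d)) = min(0.42, 1) = 0.42
(((((~d & (a & d)) -> c) -> ((d -> b) | b)) & (d | (~d -> b))) -> ((d | a) & (a -> d))): 1 > 0.42, so result = 0.42

0.42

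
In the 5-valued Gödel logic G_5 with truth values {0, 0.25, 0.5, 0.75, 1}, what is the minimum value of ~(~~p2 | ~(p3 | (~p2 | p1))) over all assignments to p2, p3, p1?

0.00

The minimum is attained at p2 = 0.25, p3 = 0, p1 = 0:
  ~p2: Gödel ¬ of 0.25 = 0 (operand ≠ 0)
  ~~p2: Gödel ¬ of 0 = 1 (operand is 0)
  ~p2: Gödel ¬ of 0.25 = 0 (operand ≠ 0)
  (~p2 | p1) = max(0, 0) = 0
  (p3 | (~p2 | p1)) = max(0, 0) = 0
  ~(p3 | (~p2 | p1)): Gödel ¬ of 0 = 1 (operand is 0)
  (~~p2 | ~(p3 | (~p2 | p1))) = max(1, 1) = 1
  ~(~~p2 | ~(p3 | (~p2 | p1))): Gödel ¬ of 1 = 0 (operand ≠ 0)
Checking all 125 assignments confirms none give a value below 0.00.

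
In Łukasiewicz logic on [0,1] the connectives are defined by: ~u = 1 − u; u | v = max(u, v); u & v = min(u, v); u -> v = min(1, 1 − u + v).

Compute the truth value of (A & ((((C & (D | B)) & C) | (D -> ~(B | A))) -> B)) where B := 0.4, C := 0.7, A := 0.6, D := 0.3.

(D | B) = max(0.3, 0.4) = 0.4
(C & (D | B)) = min(0.7, 0.4) = 0.4
((C & (D | B)) & C) = min(0.4, 0.7) = 0.4
(B | A) = max(0.4, 0.6) = 0.6
~(B | A): Łukasiewicz ¬ gives 1 − 0.6 = 0.4
(D -> ~(B | A)): min(1, 1 − 0.3 + 0.4) = 1
(((C & (D | B)) & C) | (D -> ~(B | A))) = max(0.4, 1) = 1
((((C & (D | B)) & C) | (D -> ~(B | A))) -> B): min(1, 1 − 1 + 0.4) = 0.4
(A & ((((C & (D | B)) & C) | (D -> ~(B | A))) -> B)) = min(0.6, 0.4) = 0.4

0.40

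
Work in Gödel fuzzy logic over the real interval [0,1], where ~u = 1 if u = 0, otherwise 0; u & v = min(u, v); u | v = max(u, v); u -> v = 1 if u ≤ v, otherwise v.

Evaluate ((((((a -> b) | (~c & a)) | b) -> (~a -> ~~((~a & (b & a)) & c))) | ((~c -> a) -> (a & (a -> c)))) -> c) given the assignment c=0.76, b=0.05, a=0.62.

0.76

(a -> b): 0.62 > 0.05, so result = 0.05
~c: Gödel ¬ of 0.76 = 0 (operand ≠ 0)
(~c & a) = min(0, 0.62) = 0
((a -> b) | (~c & a)) = max(0.05, 0) = 0.05
(((a -> b) | (~c & a)) | b) = max(0.05, 0.05) = 0.05
~a: Gödel ¬ of 0.62 = 0 (operand ≠ 0)
~a: Gödel ¬ of 0.62 = 0 (operand ≠ 0)
(b & a) = min(0.05, 0.62) = 0.05
(~a & (b & a)) = min(0, 0.05) = 0
((~a & (b & a)) & c) = min(0, 0.76) = 0
~((~a & (b & a)) & c): Gödel ¬ of 0 = 1 (operand is 0)
~~((~a & (b & a)) & c): Gödel ¬ of 1 = 0 (operand ≠ 0)
(~a -> ~~((~a & (b & a)) & c)): 0 ≤ 0, so result = 1
((((a -> b) | (~c & a)) | b) -> (~a -> ~~((~a & (b & a)) & c))): 0.05 ≤ 1, so result = 1
~c: Gödel ¬ of 0.76 = 0 (operand ≠ 0)
(~c -> a): 0 ≤ 0.62, so result = 1
(a -> c): 0.62 ≤ 0.76, so result = 1
(a & (a -> c)) = min(0.62, 1) = 0.62
((~c -> a) -> (a & (a -> c))): 1 > 0.62, so result = 0.62
(((((a -> b) | (~c & a)) | b) -> (~a -> ~~((~a & (b & a)) & c))) | ((~c -> a) -> (a & (a -> c)))) = max(1, 0.62) = 1
((((((a -> b) | (~c & a)) | b) -> (~a -> ~~((~a & (b & a)) & c))) | ((~c -> a) -> (a & (a -> c)))) -> c): 1 > 0.76, so result = 0.76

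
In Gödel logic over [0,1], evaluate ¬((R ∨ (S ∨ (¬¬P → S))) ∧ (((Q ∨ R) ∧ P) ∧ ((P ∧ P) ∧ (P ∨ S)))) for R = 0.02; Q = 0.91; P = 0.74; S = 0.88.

¬P: Gödel ¬ of 0.74 = 0 (operand ≠ 0)
¬¬P: Gödel ¬ of 0 = 1 (operand is 0)
(¬¬P → S): 1 > 0.88, so result = 0.88
(S ∨ (¬¬P → S)) = max(0.88, 0.88) = 0.88
(R ∨ (S ∨ (¬¬P → S))) = max(0.02, 0.88) = 0.88
(Q ∨ R) = max(0.91, 0.02) = 0.91
((Q ∨ R) ∧ P) = min(0.91, 0.74) = 0.74
(P ∧ P) = min(0.74, 0.74) = 0.74
(P ∨ S) = max(0.74, 0.88) = 0.88
((P ∧ P) ∧ (P ∨ S)) = min(0.74, 0.88) = 0.74
(((Q ∨ R) ∧ P) ∧ ((P ∧ P) ∧ (P ∨ S))) = min(0.74, 0.74) = 0.74
((R ∨ (S ∨ (¬¬P → S))) ∧ (((Q ∨ R) ∧ P) ∧ ((P ∧ P) ∧ (P ∨ S)))) = min(0.88, 0.74) = 0.74
¬((R ∨ (S ∨ (¬¬P → S))) ∧ (((Q ∨ R) ∧ P) ∧ ((P ∧ P) ∧ (P ∨ S)))): Gödel ¬ of 0.74 = 0 (operand ≠ 0)

0.00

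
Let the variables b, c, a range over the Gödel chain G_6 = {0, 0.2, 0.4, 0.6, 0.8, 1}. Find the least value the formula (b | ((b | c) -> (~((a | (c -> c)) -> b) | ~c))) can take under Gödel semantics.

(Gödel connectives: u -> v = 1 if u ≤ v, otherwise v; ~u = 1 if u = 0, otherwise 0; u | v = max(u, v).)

0.20

The minimum is attained at b = 0.2, c = 0.2, a = 0:
  (b | c) = max(0.2, 0.2) = 0.2
  (c -> c): 0.2 ≤ 0.2, so result = 1
  (a | (c -> c)) = max(0, 1) = 1
  ((a | (c -> c)) -> b): 1 > 0.2, so result = 0.2
  ~((a | (c -> c)) -> b): Gödel ¬ of 0.2 = 0 (operand ≠ 0)
  ~c: Gödel ¬ of 0.2 = 0 (operand ≠ 0)
  (~((a | (c -> c)) -> b) | ~c) = max(0, 0) = 0
  ((b | c) -> (~((a | (c -> c)) -> b) | ~c)): 0.2 > 0, so result = 0
  (b | ((b | c) -> (~((a | (c -> c)) -> b) | ~c))) = max(0.2, 0) = 0.2
Checking all 216 assignments confirms none give a value below 0.20.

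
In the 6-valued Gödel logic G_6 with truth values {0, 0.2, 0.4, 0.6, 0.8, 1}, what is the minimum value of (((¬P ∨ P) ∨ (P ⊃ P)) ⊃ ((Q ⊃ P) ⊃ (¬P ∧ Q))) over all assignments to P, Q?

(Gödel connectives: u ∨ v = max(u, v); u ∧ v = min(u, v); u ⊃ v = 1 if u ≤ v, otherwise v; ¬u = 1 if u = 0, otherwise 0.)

0.00

The minimum is attained at P = 0, Q = 0:
  ¬P: Gödel ¬ of 0 = 1 (operand is 0)
  (¬P ∨ P) = max(1, 0) = 1
  (P ⊃ P): 0 ≤ 0, so result = 1
  ((¬P ∨ P) ∨ (P ⊃ P)) = max(1, 1) = 1
  (Q ⊃ P): 0 ≤ 0, so result = 1
  ¬P: Gödel ¬ of 0 = 1 (operand is 0)
  (¬P ∧ Q) = min(1, 0) = 0
  ((Q ⊃ P) ⊃ (¬P ∧ Q)): 1 > 0, so result = 0
  (((¬P ∨ P) ∨ (P ⊃ P)) ⊃ ((Q ⊃ P) ⊃ (¬P ∧ Q))): 1 > 0, so result = 0
Checking all 36 assignments confirms none give a value below 0.00.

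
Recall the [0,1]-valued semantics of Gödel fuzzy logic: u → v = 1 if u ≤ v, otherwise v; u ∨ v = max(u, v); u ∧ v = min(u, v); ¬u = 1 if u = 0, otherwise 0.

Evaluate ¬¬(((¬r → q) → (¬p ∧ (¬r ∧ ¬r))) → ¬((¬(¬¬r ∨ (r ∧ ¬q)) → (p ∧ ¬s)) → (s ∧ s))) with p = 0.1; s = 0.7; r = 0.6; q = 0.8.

1.00

¬r: Gödel ¬ of 0.6 = 0 (operand ≠ 0)
(¬r → q): 0 ≤ 0.8, so result = 1
¬p: Gödel ¬ of 0.1 = 0 (operand ≠ 0)
¬r: Gödel ¬ of 0.6 = 0 (operand ≠ 0)
¬r: Gödel ¬ of 0.6 = 0 (operand ≠ 0)
(¬r ∧ ¬r) = min(0, 0) = 0
(¬p ∧ (¬r ∧ ¬r)) = min(0, 0) = 0
((¬r → q) → (¬p ∧ (¬r ∧ ¬r))): 1 > 0, so result = 0
¬r: Gödel ¬ of 0.6 = 0 (operand ≠ 0)
¬¬r: Gödel ¬ of 0 = 1 (operand is 0)
¬q: Gödel ¬ of 0.8 = 0 (operand ≠ 0)
(r ∧ ¬q) = min(0.6, 0) = 0
(¬¬r ∨ (r ∧ ¬q)) = max(1, 0) = 1
¬(¬¬r ∨ (r ∧ ¬q)): Gödel ¬ of 1 = 0 (operand ≠ 0)
¬s: Gödel ¬ of 0.7 = 0 (operand ≠ 0)
(p ∧ ¬s) = min(0.1, 0) = 0
(¬(¬¬r ∨ (r ∧ ¬q)) → (p ∧ ¬s)): 0 ≤ 0, so result = 1
(s ∧ s) = min(0.7, 0.7) = 0.7
((¬(¬¬r ∨ (r ∧ ¬q)) → (p ∧ ¬s)) → (s ∧ s)): 1 > 0.7, so result = 0.7
¬((¬(¬¬r ∨ (r ∧ ¬q)) → (p ∧ ¬s)) → (s ∧ s)): Gödel ¬ of 0.7 = 0 (operand ≠ 0)
(((¬r → q) → (¬p ∧ (¬r ∧ ¬r))) → ¬((¬(¬¬r ∨ (r ∧ ¬q)) → (p ∧ ¬s)) → (s ∧ s))): 0 ≤ 0, so result = 1
¬(((¬r → q) → (¬p ∧ (¬r ∧ ¬r))) → ¬((¬(¬¬r ∨ (r ∧ ¬q)) → (p ∧ ¬s)) → (s ∧ s))): Gödel ¬ of 1 = 0 (operand ≠ 0)
¬¬(((¬r → q) → (¬p ∧ (¬r ∧ ¬r))) → ¬((¬(¬¬r ∨ (r ∧ ¬q)) → (p ∧ ¬s)) → (s ∧ s))): Gödel ¬ of 0 = 1 (operand is 0)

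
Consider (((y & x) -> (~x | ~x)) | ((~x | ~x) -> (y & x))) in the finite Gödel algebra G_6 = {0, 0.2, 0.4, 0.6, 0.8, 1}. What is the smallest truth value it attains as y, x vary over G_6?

Every assignment gives 1. For instance at y = 0, x = 0:
  (y & x) = min(0, 0) = 0
  ~x: Gödel ¬ of 0 = 1 (operand is 0)
  ~x: Gödel ¬ of 0 = 1 (operand is 0)
  (~x | ~x) = max(1, 1) = 1
  ((y & x) -> (~x | ~x)): 0 ≤ 1, so result = 1
  ~x: Gödel ¬ of 0 = 1 (operand is 0)
  ~x: Gödel ¬ of 0 = 1 (operand is 0)
  (~x | ~x) = max(1, 1) = 1
  (y & x) = min(0, 0) = 0
  ((~x | ~x) -> (y & x)): 1 > 0, so result = 0
  (((y & x) -> (~x | ~x)) | ((~x | ~x) -> (y & x))) = max(1, 0) = 1
All 36 assignments give value 1 — the formula is a G_6-tautology.

1.00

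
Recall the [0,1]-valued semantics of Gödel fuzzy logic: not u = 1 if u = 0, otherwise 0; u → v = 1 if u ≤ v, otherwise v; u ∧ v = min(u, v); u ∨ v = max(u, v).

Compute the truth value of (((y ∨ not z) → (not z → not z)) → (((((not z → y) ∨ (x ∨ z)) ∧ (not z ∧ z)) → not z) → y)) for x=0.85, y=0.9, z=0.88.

0.90

not z: Gödel ¬ of 0.88 = 0 (operand ≠ 0)
(y ∨ not z) = max(0.9, 0) = 0.9
not z: Gödel ¬ of 0.88 = 0 (operand ≠ 0)
not z: Gödel ¬ of 0.88 = 0 (operand ≠ 0)
(not z → not z): 0 ≤ 0, so result = 1
((y ∨ not z) → (not z → not z)): 0.9 ≤ 1, so result = 1
not z: Gödel ¬ of 0.88 = 0 (operand ≠ 0)
(not z → y): 0 ≤ 0.9, so result = 1
(x ∨ z) = max(0.85, 0.88) = 0.88
((not z → y) ∨ (x ∨ z)) = max(1, 0.88) = 1
not z: Gödel ¬ of 0.88 = 0 (operand ≠ 0)
(not z ∧ z) = min(0, 0.88) = 0
(((not z → y) ∨ (x ∨ z)) ∧ (not z ∧ z)) = min(1, 0) = 0
not z: Gödel ¬ of 0.88 = 0 (operand ≠ 0)
((((not z → y) ∨ (x ∨ z)) ∧ (not z ∧ z)) → not z): 0 ≤ 0, so result = 1
(((((not z → y) ∨ (x ∨ z)) ∧ (not z ∧ z)) → not z) → y): 1 > 0.9, so result = 0.9
(((y ∨ not z) → (not z → not z)) → (((((not z → y) ∨ (x ∨ z)) ∧ (not z ∧ z)) → not z) → y)): 1 > 0.9, so result = 0.9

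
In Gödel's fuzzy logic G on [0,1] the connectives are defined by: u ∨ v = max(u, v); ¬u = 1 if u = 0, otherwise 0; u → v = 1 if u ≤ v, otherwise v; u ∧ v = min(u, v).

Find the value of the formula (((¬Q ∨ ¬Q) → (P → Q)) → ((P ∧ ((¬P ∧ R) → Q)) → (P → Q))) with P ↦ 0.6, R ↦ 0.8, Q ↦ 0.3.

0.30

¬Q: Gödel ¬ of 0.3 = 0 (operand ≠ 0)
¬Q: Gödel ¬ of 0.3 = 0 (operand ≠ 0)
(¬Q ∨ ¬Q) = max(0, 0) = 0
(P → Q): 0.6 > 0.3, so result = 0.3
((¬Q ∨ ¬Q) → (P → Q)): 0 ≤ 0.3, so result = 1
¬P: Gödel ¬ of 0.6 = 0 (operand ≠ 0)
(¬P ∧ R) = min(0, 0.8) = 0
((¬P ∧ R) → Q): 0 ≤ 0.3, so result = 1
(P ∧ ((¬P ∧ R) → Q)) = min(0.6, 1) = 0.6
(P → Q): 0.6 > 0.3, so result = 0.3
((P ∧ ((¬P ∧ R) → Q)) → (P → Q)): 0.6 > 0.3, so result = 0.3
(((¬Q ∨ ¬Q) → (P → Q)) → ((P ∧ ((¬P ∧ R) → Q)) → (P → Q))): 1 > 0.3, so result = 0.3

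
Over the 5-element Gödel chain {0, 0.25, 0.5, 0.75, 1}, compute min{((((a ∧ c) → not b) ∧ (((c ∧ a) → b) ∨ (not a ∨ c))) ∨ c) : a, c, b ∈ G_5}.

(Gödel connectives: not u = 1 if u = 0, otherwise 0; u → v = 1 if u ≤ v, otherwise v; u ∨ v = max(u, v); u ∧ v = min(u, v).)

The minimum is attained at a = 0.25, c = 0.25, b = 0:
  (a ∧ c) = min(0.25, 0.25) = 0.25
  not b: Gödel ¬ of 0 = 1 (operand is 0)
  ((a ∧ c) → not b): 0.25 ≤ 1, so result = 1
  (c ∧ a) = min(0.25, 0.25) = 0.25
  ((c ∧ a) → b): 0.25 > 0, so result = 0
  not a: Gödel ¬ of 0.25 = 0 (operand ≠ 0)
  (not a ∨ c) = max(0, 0.25) = 0.25
  (((c ∧ a) → b) ∨ (not a ∨ c)) = max(0, 0.25) = 0.25
  (((a ∧ c) → not b) ∧ (((c ∧ a) → b) ∨ (not a ∨ c))) = min(1, 0.25) = 0.25
  ((((a ∧ c) → not b) ∧ (((c ∧ a) → b) ∨ (not a ∨ c))) ∨ c) = max(0.25, 0.25) = 0.25
Checking all 125 assignments confirms none give a value below 0.25.

0.25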